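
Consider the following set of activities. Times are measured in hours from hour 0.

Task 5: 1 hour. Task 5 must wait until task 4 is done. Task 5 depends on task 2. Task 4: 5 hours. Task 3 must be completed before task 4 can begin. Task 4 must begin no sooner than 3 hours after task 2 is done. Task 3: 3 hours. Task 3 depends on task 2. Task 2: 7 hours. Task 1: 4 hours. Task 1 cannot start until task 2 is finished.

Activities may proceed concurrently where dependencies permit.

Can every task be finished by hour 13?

Nothing blocks task 2, so it runs from hour 0 to hour 7.
After task 2 (finishes hour 7), task 3 can start at hour 7 and finishes at hour 10.
Task 4 has to wait for task 3 (finishes hour 10); task 2 (finishes hour 7, plus 3-hour gap → hour 10). The latest of these is hour 10, so task 4 runs hour 10 to 10 + 5 = hour 15.
Task 5 has to wait for task 4 (finishes hour 15); task 2 (finishes hour 7). The latest of these is hour 15, so task 5 runs hour 15 to 15 + 1 = hour 16.
Task 1 waits on task 2 (finishes hour 7), so it starts at hour 7 and finishes at 7 + 4 = hour 11.
The earliest everything can be done is hour 16, which is after the deadline of 13, so it is not possible.

No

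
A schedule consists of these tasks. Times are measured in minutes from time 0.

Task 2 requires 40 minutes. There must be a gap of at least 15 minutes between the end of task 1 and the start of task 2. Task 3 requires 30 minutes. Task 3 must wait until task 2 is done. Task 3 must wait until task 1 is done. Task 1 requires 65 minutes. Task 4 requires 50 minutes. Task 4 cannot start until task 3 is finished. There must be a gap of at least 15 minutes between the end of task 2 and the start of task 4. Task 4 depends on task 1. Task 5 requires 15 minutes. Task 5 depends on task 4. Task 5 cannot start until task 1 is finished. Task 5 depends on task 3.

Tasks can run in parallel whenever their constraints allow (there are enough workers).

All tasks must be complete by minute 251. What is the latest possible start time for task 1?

36

Task 5 must finish by minute 251; it takes 15 minutes, so it must start by 251 − 15 = minute 236.
Since task 5 (must start by minute 236) depends on it, task 4 must finish by minute 236. Backing off its 50-minute duration gives a latest start of minute 186.
For task 3: task 4 (must start by minute 186); task 5 (must start by minute 236). The most restrictive is minute 186; with a 30-minute duration, task 3 must start by minute 156.
Task 2 feeds task 3 (must start by minute 156); task 4 (must start by minute 186, minus 15-minute gap → minute 171). Taking the minimum, task 2 must finish by minute 156 and start by 156 − 40 = minute 116.
For task 1: task 2 (must start by minute 116, minus 15-minute gap → minute 101); task 3 (must start by minute 156); task 4 (must start by minute 186); task 5 (must start by minute 236). The most restrictive is minute 101; with a 65-minute duration, task 1 must start by minute 36.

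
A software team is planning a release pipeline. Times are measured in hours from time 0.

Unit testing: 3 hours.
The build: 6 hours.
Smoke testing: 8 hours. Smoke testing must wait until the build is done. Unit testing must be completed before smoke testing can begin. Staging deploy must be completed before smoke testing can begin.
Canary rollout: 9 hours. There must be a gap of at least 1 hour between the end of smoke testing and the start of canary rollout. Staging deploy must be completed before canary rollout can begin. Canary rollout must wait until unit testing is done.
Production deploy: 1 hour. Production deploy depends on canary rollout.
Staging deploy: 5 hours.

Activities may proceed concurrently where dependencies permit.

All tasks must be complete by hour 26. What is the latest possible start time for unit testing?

Nothing follows production deploy; the deadline of hour 26 is its only limit. It must start by 26 − 1 = hour 25.
Canary rollout feeds into production deploy (must start by hour 25); so canary rollout must finish by hour 25 and therefore start by hour 16.
Since canary rollout (must start by hour 16, minus 1-hour gap → hour 15) depends on it, smoke testing must finish by hour 15. Backing off its 8-hour duration gives a latest start of hour 7.
Unit testing must finish in time for smoke testing (must start by hour 7); canary rollout (must start by hour 16). The tightest is hour 7, so unit testing must start by 7 − 3 = hour 4.

4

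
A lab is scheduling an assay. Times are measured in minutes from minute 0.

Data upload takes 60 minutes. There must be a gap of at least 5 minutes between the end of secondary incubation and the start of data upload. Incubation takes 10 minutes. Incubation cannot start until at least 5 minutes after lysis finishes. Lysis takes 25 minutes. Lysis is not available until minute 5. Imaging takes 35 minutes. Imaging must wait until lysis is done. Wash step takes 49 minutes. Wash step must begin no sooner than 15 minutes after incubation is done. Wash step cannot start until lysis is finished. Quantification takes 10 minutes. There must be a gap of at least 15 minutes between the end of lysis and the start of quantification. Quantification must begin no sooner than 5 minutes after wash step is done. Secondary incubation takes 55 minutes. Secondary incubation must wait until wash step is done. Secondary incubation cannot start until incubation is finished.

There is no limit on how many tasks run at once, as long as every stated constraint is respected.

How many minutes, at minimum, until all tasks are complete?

Lysis waits on its own release at minute 5, so it starts at minute 5 and finishes at 5 + 25 = minute 30.
After lysis (finishes minute 30), imaging can start at minute 30 and finishes at minute 65.
Incubation cannot begin until lysis (finishes minute 30, plus 5-minute gap → minute 35). It runs from minute 35 to 35 + 10 = minute 45.
For wash step: incubation (finishes minute 45, plus 15-minute gap → minute 60); lysis (finishes minute 30). Taking the maximum gives a start of minute 60, and it finishes at 60 + 49 = minute 109.
For quantification: lysis (finishes minute 30, plus 15-minute gap → minute 45); wash step (finishes minute 109, plus 5-minute gap → minute 114). Taking the maximum gives a start of minute 114, and it finishes at 114 + 10 = minute 124.
Secondary incubation has to wait for wash step (finishes minute 109); incubation (finishes minute 45). The latest of these is minute 109, so secondary incubation runs minute 109 to 109 + 55 = minute 164.
Data upload cannot begin until secondary incubation (finishes minute 164, plus 5-minute gap → minute 169). It runs from minute 169 to 169 + 60 = minute 229.
All tasks are finished once the last one completes. Finish times: Lysis at 30, Incubation at 45, Wash step at 109, Secondary incubation at 164, Imaging at 65, Quantification at 124, Data upload at 229. The latest is minute 229.

229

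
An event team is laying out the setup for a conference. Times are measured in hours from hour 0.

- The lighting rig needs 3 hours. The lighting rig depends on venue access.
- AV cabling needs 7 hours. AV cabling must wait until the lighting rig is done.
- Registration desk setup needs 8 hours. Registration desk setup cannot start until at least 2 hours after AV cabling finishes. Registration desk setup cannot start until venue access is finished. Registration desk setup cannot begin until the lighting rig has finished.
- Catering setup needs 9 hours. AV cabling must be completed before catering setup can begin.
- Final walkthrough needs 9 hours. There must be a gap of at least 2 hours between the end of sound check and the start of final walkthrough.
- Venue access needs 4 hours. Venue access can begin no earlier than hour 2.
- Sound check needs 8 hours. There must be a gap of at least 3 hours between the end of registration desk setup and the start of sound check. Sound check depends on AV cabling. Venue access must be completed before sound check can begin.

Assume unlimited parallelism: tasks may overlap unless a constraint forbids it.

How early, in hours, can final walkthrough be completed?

48

After its own release at hour 2, venue access can start at hour 2 and finishes at hour 6.
After venue access (finishes hour 6), the lighting rig can start at hour 6 and finishes at hour 9.
AV cabling waits on the lighting rig (finishes hour 9), so it starts at hour 9 and finishes at 9 + 7 = hour 16.
For registration desk setup: AV cabling (finishes hour 16, plus 2-hour gap → hour 18); venue access (finishes hour 6); the lighting rig (finishes hour 9). Taking the maximum gives a start of hour 18, and it finishes at 18 + 8 = hour 26.
For sound check: registration desk setup (finishes hour 26, plus 3-hour gap → hour 29); AV cabling (finishes hour 16); venue access (finishes hour 6). Taking the maximum gives a start of hour 29, and it finishes at 29 + 8 = hour 37.
Final walkthrough cannot begin until sound check (finishes hour 37, plus 2-hour gap → hour 39). It runs from hour 39 to 39 + 9 = hour 48.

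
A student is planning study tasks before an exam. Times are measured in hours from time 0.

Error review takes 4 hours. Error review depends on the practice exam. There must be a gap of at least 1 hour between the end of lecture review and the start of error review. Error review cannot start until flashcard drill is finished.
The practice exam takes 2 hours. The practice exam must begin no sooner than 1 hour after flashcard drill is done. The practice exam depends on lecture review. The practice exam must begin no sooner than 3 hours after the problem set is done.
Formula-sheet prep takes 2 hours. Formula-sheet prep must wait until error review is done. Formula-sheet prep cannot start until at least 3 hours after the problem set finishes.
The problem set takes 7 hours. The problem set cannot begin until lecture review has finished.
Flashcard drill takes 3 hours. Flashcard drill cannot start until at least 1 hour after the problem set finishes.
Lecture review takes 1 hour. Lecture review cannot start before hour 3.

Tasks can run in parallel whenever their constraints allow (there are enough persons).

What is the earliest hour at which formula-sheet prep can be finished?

Lecture review waits on its own release at hour 3, so it starts at hour 3 and finishes at 3 + 1 = hour 4.
The problem set waits on lecture review (finishes hour 4), so it starts at hour 4 and finishes at 4 + 7 = hour 11.
Flashcard drill waits on the problem set (finishes hour 11, plus 1-hour gap → hour 12), so it starts at hour 12 and finishes at 12 + 3 = hour 15.
The practice exam cannot start until flashcard drill (finishes hour 15, plus 1-hour gap → hour 16); lecture review (finishes hour 4); the problem set (finishes hour 11, plus 3-hour gap → hour 14). The controlling bound is hour 16, so the practice exam finishes at 16 + 2 = hour 18.
Error review needs all of the practice exam (finishes hour 18); lecture review (finishes hour 4, plus 1-hour gap → hour 5); flashcard drill (finishes hour 15). That puts its earliest start at hour 18; it finishes at 18 + 4 = hour 22.
Formula-sheet prep cannot start until error review (finishes hour 22); the problem set (finishes hour 11, plus 3-hour gap → hour 14). The controlling bound is hour 22, so formula-sheet prep finishes at 22 + 2 = hour 24.

24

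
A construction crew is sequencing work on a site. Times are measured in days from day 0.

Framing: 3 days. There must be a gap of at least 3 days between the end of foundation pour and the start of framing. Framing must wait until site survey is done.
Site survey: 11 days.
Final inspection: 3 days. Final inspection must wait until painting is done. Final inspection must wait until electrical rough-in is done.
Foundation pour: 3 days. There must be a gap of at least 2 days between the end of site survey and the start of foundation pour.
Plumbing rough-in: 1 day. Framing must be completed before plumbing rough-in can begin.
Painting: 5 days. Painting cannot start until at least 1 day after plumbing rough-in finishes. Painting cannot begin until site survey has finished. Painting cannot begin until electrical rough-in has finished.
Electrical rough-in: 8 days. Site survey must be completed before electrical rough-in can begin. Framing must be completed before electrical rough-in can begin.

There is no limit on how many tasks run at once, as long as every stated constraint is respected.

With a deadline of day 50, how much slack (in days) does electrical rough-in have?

Site survey has no prerequisites, so it starts at day 0 and finishes at day 11.
Foundation pour waits on site survey (finishes day 11, plus 2-day gap → day 13), so it starts at day 13 and finishes at 13 + 3 = day 16.
Framing cannot start until foundation pour (finishes day 16, plus 3-day gap → day 19); site survey (finishes day 11). The controlling bound is day 19, so framing finishes at 19 + 3 = day 22.
Electrical rough-in cannot start until site survey (finishes day 11); framing (finishes day 22). The controlling bound is day 22, so electrical rough-in finishes at 22 + 8 = day 30.

Working backward from the deadline:
Final inspection must finish by day 50; it takes 3 days, so it must start by 50 − 3 = day 47.
Painting has to be done before final inspection (must start by day 47). That means finishing by day 47, i.e. starting by 47 − 5 = day 42.
Electrical rough-in has several dependents: painting (must start by day 42); final inspection (must start by day 47). The earliest of those limits is day 42, so electrical rough-in must start by 42 − 8 = day 34.
So electrical rough-in can start as early as day 22 and as late as day 34, giving 34 − 22 = 12 days of slack.

12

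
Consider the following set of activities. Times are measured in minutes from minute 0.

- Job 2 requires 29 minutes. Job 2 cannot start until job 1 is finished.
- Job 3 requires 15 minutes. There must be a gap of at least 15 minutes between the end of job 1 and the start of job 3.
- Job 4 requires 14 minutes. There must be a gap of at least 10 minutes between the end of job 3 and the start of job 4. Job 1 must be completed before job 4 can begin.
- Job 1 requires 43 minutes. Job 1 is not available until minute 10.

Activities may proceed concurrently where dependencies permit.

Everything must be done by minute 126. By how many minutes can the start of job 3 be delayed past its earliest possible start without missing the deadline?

Job 1 waits on its own release at minute 10, so it starts at minute 10 and finishes at 10 + 43 = minute 53.
After job 1 (finishes minute 53, plus 15-minute gap → minute 68), job 3 can start at minute 68 and finishes at minute 83.

Working backward from the deadline:
Job 4 must finish by minute 126; it takes 14 minutes, so it must start by 126 − 14 = minute 112.
Job 3 must finish before job 4 (must start by minute 112, minus 10-minute gap → minute 102). With a 15-minute duration, job 3 must start by 102 − 15 = minute 87.
So job 3 can start as early as minute 68 and as late as minute 87, giving 87 − 68 = 19 minutes of slack.

19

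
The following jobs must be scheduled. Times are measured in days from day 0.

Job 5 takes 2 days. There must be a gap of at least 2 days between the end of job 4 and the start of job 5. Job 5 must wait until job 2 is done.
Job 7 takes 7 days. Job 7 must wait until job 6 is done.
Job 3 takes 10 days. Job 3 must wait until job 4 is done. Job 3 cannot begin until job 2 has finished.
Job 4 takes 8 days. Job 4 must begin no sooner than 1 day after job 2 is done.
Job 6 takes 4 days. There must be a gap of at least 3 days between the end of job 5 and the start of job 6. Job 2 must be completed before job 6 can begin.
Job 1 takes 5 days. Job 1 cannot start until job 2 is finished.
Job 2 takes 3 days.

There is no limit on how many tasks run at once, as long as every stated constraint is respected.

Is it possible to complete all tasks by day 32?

Job 2 can start immediately at day 0; it finishes at day 3.
Job 4 waits on job 2 (finishes day 3, plus 1-day gap → day 4), so it starts at day 4 and finishes at 4 + 8 = day 12.
Job 5 cannot start until job 4 (finishes day 12, plus 2-day gap → day 14); job 2 (finishes day 3). The controlling bound is day 14, so job 5 finishes at 14 + 2 = day 16.
Job 6 needs all of job 5 (finishes day 16, plus 3-day gap → day 19); job 2 (finishes day 3). That puts its earliest start at day 19; it finishes at 19 + 4 = day 23.
After job 6 (finishes day 23), job 7 can start at day 23 and finishes at day 30.
Job 3 needs all of job 4 (finishes day 12); job 2 (finishes day 3). That puts its earliest start at day 12; it finishes at 12 + 10 = day 22.
After job 2 (finishes day 3), job 1 can start at day 3 and finishes at day 8.
Every task is finished by day 30, which is no later than the deadline of 32, so the schedule is feasible.

Yes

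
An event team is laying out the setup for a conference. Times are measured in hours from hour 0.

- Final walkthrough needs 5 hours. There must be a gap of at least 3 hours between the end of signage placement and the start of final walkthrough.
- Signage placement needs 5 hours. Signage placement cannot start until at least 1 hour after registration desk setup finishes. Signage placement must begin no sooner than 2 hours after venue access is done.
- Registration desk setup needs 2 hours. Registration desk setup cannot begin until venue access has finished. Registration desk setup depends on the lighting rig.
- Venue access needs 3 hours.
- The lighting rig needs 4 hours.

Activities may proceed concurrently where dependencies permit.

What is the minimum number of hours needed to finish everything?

Nothing blocks the lighting rig, so it runs from hour 0 to hour 4.
Venue access can start immediately at hour 0; it finishes at hour 3.
Registration desk setup has to wait for venue access (finishes hour 3); the lighting rig (finishes hour 4). The latest of these is hour 4, so registration desk setup runs hour 4 to 4 + 2 = hour 6.
Signage placement has to wait for registration desk setup (finishes hour 6, plus 1-hour gap → hour 7); venue access (finishes hour 3, plus 2-hour gap → hour 5). The latest of these is hour 7, so signage placement runs hour 7 to 7 + 5 = hour 12.
After signage placement (finishes hour 12, plus 3-hour gap → hour 15), final walkthrough can start at hour 15 and finishes at hour 20.
All tasks are finished once the last one completes. Finish times: Venue access at 3, The lighting rig at 4, Registration desk setup at 6, Signage placement at 12, Final walkthrough at 20. The latest is hour 20.

20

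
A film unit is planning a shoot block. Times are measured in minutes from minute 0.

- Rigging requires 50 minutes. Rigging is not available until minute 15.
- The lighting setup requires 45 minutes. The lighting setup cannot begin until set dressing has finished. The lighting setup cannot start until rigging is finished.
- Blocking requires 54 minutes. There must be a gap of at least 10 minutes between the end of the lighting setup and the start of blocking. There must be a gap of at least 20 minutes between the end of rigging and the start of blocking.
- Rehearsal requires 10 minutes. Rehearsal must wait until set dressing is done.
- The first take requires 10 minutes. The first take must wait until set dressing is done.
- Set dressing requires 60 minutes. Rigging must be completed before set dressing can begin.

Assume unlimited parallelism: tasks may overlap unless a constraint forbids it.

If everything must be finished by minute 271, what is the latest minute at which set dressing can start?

To finish by minute 271, blocking (duration 54) must start no later than minute 217.
The lighting setup feeds into blocking (must start by minute 217, minus 10-minute gap → minute 207); so the lighting setup must finish by minute 207 and therefore start by minute 162.
Nothing follows rehearsal; the deadline of minute 271 is its only limit. It must start by 271 − 10 = minute 261.
The first take has no dependents, so it just needs to finish by minute 271. Starting by 271 − 10 = minute 261 achieves that.
Set dressing must finish in time for the lighting setup (must start by minute 162); rehearsal (must start by minute 261); the first take (must start by minute 261). The tightest is minute 162, so set dressing must start by 162 − 60 = minute 102.

102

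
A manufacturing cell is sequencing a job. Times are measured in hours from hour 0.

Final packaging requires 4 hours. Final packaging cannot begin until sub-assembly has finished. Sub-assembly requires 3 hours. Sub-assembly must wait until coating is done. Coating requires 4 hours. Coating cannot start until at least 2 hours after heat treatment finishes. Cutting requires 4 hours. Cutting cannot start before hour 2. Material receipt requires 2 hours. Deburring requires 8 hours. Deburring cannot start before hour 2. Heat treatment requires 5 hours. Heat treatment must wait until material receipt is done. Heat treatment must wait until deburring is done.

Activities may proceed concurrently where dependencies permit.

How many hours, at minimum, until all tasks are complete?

Deburring cannot begin until its own release at hour 2. It runs from hour 2 to 2 + 8 = hour 10.
After its own release at hour 2, cutting can start at hour 2 and finishes at hour 6.
Material receipt can start immediately at hour 0; it finishes at hour 2.
Heat treatment needs all of material receipt (finishes hour 2); deburring (finishes hour 10). That puts its earliest start at hour 10; it finishes at 10 + 5 = hour 15.
Coating waits on heat treatment (finishes hour 15, plus 2-hour gap → hour 17), so it starts at hour 17 and finishes at 17 + 4 = hour 21.
Sub-assembly waits on coating (finishes hour 21), so it starts at hour 21 and finishes at 21 + 3 = hour 24.
After sub-assembly (finishes hour 24), final packaging can start at hour 24 and finishes at hour 28.
All tasks are finished once the last one completes. Finish times: Material receipt at 2, Cutting at 6, Deburring at 10, Heat treatment at 15, Coating at 21, Sub-assembly at 24, Final packaging at 28. The latest is hour 28.

28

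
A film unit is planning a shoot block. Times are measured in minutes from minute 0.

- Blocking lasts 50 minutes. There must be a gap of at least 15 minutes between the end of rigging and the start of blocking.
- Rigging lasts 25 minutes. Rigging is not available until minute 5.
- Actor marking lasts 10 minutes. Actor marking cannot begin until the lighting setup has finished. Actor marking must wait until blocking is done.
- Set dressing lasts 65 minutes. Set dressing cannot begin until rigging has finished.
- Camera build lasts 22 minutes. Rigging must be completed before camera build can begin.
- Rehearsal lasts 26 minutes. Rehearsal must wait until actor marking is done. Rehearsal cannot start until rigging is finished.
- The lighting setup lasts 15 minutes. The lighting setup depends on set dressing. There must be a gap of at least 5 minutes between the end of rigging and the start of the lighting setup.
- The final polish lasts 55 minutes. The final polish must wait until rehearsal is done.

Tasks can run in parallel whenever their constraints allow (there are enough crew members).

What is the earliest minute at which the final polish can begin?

146

After its own release at minute 5, rigging can start at minute 5 and finishes at minute 30.
Blocking waits on rigging (finishes minute 30, plus 15-minute gap → minute 45), so it starts at minute 45 and finishes at 45 + 50 = minute 95.
Set dressing waits on rigging (finishes minute 30), so it starts at minute 30 and finishes at 30 + 65 = minute 95.
The lighting setup has to wait for set dressing (finishes minute 95); rigging (finishes minute 30, plus 5-minute gap → minute 35). The latest of these is minute 95, so the lighting setup runs minute 95 to 95 + 15 = minute 110.
Actor marking has to wait for the lighting setup (finishes minute 110); blocking (finishes minute 95). The latest of these is minute 110, so actor marking runs minute 110 to 110 + 10 = minute 120.
Rehearsal has to wait for actor marking (finishes minute 120); rigging (finishes minute 30). The latest of these is minute 120, so rehearsal runs minute 120 to 120 + 26 = minute 146.
The final polish waits on rehearsal (finishes minute 146), so the earliest it can start is minute 146.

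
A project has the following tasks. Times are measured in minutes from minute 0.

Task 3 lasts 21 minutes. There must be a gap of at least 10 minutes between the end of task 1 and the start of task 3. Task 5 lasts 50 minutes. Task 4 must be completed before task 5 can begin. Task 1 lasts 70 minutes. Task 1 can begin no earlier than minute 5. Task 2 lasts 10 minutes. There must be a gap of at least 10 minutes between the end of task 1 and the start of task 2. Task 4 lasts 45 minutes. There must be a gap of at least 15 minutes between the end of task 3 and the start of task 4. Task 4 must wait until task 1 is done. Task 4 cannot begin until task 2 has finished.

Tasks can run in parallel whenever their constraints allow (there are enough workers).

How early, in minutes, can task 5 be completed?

After its own release at minute 5, task 1 can start at minute 5 and finishes at minute 75.
Task 3 waits on task 1 (finishes minute 75, plus 10-minute gap → minute 85), so it starts at minute 85 and finishes at 85 + 21 = minute 106.
After task 1 (finishes minute 75, plus 10-minute gap → minute 85), task 2 can start at minute 85 and finishes at minute 95.
Task 4 has to wait for task 3 (finishes minute 106, plus 15-minute gap → minute 121); task 1 (finishes minute 75); task 2 (finishes minute 95). The latest of these is minute 121, so task 4 runs minute 121 to 121 + 45 = minute 166.
After task 4 (finishes minute 166), task 5 can start at minute 166 and finishes at minute 216.

216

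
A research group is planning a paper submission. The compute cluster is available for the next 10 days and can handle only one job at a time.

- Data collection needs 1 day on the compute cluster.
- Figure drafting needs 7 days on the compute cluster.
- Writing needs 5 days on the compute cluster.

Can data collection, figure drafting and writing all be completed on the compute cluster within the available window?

No

Running back to back, the jobs need 1 + 7 + 5 = 13 days on the compute cluster.
Since 13 > 10, they cannot all fit.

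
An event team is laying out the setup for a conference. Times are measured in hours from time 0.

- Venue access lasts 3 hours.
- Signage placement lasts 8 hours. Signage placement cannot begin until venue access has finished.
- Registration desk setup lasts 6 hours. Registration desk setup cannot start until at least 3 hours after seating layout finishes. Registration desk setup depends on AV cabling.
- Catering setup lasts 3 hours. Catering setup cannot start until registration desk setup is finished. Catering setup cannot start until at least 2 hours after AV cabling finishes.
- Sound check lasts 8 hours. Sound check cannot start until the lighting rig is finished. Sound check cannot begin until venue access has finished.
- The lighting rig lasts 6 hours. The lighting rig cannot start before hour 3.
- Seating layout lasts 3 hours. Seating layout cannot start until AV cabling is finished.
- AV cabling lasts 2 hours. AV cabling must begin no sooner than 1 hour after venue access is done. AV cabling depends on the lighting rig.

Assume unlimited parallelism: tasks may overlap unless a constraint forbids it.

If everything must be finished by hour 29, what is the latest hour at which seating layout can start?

14

Nothing follows catering setup; the deadline of hour 29 is its only limit. It must start by 29 − 3 = hour 26.
Registration desk setup feeds into catering setup (must start by hour 26); so registration desk setup must finish by hour 26 and therefore start by hour 20.
Seating layout has to be done before registration desk setup (must start by hour 20, minus 3-hour gap → hour 17). That means finishing by hour 17, i.e. starting by 17 − 3 = hour 14.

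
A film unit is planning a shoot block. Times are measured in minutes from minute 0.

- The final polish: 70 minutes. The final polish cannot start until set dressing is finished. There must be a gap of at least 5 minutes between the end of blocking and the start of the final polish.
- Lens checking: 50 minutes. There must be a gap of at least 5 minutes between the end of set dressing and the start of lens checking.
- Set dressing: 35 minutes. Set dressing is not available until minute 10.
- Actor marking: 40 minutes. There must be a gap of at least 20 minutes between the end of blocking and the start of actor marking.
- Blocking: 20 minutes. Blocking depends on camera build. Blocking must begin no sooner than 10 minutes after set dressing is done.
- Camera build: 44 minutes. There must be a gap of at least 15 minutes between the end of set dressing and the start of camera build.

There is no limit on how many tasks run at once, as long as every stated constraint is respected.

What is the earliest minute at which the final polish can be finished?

199

After its own release at minute 10, set dressing can start at minute 10 and finishes at minute 45.
After set dressing (finishes minute 45, plus 15-minute gap → minute 60), camera build can start at minute 60 and finishes at minute 104.
Blocking needs all of camera build (finishes minute 104); set dressing (finishes minute 45, plus 10-minute gap → minute 55). That puts its earliest start at minute 104; it finishes at 104 + 20 = minute 124.
The final polish cannot start until set dressing (finishes minute 45); blocking (finishes minute 124, plus 5-minute gap → minute 129). The controlling bound is minute 129, so the final polish finishes at 129 + 70 = minute 199.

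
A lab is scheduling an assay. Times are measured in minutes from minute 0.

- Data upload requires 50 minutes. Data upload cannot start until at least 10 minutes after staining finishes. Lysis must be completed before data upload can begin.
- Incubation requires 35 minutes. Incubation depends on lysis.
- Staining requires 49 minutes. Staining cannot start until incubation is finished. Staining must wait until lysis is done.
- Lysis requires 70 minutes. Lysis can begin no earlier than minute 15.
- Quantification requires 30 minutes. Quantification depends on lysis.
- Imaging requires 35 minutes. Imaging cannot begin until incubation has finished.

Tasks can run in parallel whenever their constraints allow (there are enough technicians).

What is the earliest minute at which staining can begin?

Lysis cannot begin until its own release at minute 15. It runs from minute 15 to 15 + 70 = minute 85.
Incubation waits on lysis (finishes minute 85), so it starts at minute 85 and finishes at 85 + 35 = minute 120.
Staining waits on incubation (finishes minute 120); lysis (finishes minute 85). The latest of these is minute 120, which is the earliest staining can start.

120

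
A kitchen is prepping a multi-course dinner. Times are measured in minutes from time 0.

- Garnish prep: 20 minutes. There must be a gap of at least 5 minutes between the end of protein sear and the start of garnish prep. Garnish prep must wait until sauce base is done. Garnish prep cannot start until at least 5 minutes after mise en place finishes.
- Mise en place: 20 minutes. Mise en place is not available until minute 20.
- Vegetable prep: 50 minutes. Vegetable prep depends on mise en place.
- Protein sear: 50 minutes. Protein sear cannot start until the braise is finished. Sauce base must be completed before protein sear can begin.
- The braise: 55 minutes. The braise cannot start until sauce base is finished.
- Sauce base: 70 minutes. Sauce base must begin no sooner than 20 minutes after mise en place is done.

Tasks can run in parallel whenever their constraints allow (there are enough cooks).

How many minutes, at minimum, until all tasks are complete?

260

Mise en place cannot begin until its own release at minute 20. It runs from minute 20 to 20 + 20 = minute 40.
Vegetable prep waits on mise en place (finishes minute 40), so it starts at minute 40 and finishes at 40 + 50 = minute 90.
After mise en place (finishes minute 40, plus 20-minute gap → minute 60), sauce base can start at minute 60 and finishes at minute 130.
The braise waits on sauce base (finishes minute 130), so it starts at minute 130 and finishes at 130 + 55 = minute 185.
Protein sear has to wait for the braise (finishes minute 185); sauce base (finishes minute 130). The latest of these is minute 185, so protein sear runs minute 185 to 185 + 50 = minute 235.
For garnish prep: protein sear (finishes minute 235, plus 5-minute gap → minute 240); sauce base (finishes minute 130); mise en place (finishes minute 40, plus 5-minute gap → minute 45). Taking the maximum gives a start of minute 240, and it finishes at 240 + 20 = minute 260.
All tasks are finished once the last one completes. Finish times: Mise en place at 40, Sauce base at 130, The braise at 185, Protein sear at 235, Vegetable prep at 90, Garnish prep at 260. The latest is minute 260.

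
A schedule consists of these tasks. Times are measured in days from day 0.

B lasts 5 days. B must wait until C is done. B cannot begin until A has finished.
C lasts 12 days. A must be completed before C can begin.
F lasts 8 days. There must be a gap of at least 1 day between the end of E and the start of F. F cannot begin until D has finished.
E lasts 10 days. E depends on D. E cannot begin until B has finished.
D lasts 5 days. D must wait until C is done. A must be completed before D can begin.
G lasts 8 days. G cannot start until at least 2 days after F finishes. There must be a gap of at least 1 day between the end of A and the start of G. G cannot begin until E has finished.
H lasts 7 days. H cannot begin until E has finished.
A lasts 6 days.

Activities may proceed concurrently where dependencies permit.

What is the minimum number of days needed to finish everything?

52

A can start immediately at day 0; it finishes at day 6.
C waits on A (finishes day 6), so it starts at day 6 and finishes at 6 + 12 = day 18.
For D: C (finishes day 18); A (finishes day 6). Taking the maximum gives a start of day 18, and it finishes at 18 + 5 = day 23.
For B: C (finishes day 18); A (finishes day 6). Taking the maximum gives a start of day 18, and it finishes at 18 + 5 = day 23.
E cannot start until D (finishes day 23); B (finishes day 23). The controlling bound is day 23, so E finishes at 23 + 10 = day 33.
H waits on E (finishes day 33), so it starts at day 33 and finishes at 33 + 7 = day 40.
F needs all of E (finishes day 33, plus 1-day gap → day 34); D (finishes day 23). That puts its earliest start at day 34; it finishes at 34 + 8 = day 42.
G has to wait for F (finishes day 42, plus 2-day gap → day 44); A (finishes day 6, plus 1-day gap → day 7); E (finishes day 33). The latest of these is day 44, so G runs day 44 to 44 + 8 = day 52.
All tasks are finished once the last one completes. Finish times: A at 6, B at 23, C at 18, D at 23, E at 33, F at 42, G at 52, H at 40. The latest is day 52.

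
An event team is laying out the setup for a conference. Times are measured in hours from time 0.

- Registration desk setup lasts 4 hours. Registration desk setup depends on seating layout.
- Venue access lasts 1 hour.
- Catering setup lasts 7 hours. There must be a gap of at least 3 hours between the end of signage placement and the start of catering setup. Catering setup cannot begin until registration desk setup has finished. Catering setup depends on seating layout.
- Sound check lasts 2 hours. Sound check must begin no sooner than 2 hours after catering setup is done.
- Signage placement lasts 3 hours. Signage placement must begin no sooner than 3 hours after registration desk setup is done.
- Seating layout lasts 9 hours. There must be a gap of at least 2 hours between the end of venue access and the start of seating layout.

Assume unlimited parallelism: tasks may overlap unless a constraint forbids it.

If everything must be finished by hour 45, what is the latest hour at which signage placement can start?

28

Nothing follows sound check; the deadline of hour 45 is its only limit. It must start by 45 − 2 = hour 43.
Catering setup feeds into sound check (must start by hour 43, minus 2-hour gap → hour 41); so catering setup must finish by hour 41 and therefore start by hour 34.
Signage placement feeds into catering setup (must start by hour 34, minus 3-hour gap → hour 31); so signage placement must finish by hour 31 and therefore start by hour 28.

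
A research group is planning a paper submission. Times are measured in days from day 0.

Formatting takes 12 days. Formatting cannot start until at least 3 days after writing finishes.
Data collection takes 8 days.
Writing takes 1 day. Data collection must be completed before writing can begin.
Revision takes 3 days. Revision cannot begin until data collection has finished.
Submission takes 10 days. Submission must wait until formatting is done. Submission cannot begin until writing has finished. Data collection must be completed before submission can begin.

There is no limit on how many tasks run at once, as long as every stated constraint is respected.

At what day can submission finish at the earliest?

Data collection has no prerequisites, so it starts at day 0 and finishes at day 8.
Writing waits on data collection (finishes day 8), so it starts at day 8 and finishes at 8 + 1 = day 9.
After writing (finishes day 9, plus 3-day gap → day 12), formatting can start at day 12 and finishes at day 24.
Submission needs all of formatting (finishes day 24); writing (finishes day 9); data collection (finishes day 8). That puts its earliest start at day 24; it finishes at 24 + 10 = day 34.

34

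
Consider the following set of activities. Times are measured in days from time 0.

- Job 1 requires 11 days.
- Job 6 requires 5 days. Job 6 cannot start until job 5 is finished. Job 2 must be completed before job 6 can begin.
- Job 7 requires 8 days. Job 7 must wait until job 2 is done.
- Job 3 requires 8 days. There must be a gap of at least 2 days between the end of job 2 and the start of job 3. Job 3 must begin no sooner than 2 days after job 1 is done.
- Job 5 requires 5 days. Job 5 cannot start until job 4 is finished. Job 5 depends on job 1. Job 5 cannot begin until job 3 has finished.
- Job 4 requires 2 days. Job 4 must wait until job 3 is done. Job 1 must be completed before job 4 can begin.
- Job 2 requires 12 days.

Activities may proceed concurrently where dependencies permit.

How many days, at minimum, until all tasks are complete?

Nothing blocks job 2, so it runs from day 0 to day 12.
Job 7 cannot begin until job 2 (finishes day 12). It runs from day 12 to 12 + 8 = day 20.
Job 1 has no prerequisites, so it starts at day 0 and finishes at day 11.
Job 3 needs all of job 2 (finishes day 12, plus 2-day gap → day 14); job 1 (finishes day 11, plus 2-day gap → day 13). That puts its earliest start at day 14; it finishes at 14 + 8 = day 22.
For job 4: job 3 (finishes day 22); job 1 (finishes day 11). Taking the maximum gives a start of day 22, and it finishes at 22 + 2 = day 24.
Job 5 needs all of job 4 (finishes day 24); job 1 (finishes day 11); job 3 (finishes day 22). That puts its earliest start at day 24; it finishes at 24 + 5 = day 29.
Job 6 needs all of job 5 (finishes day 29); job 2 (finishes day 12). That puts its earliest start at day 29; it finishes at 29 + 5 = day 34.
All tasks are finished once the last one completes. Finish times: Job 1 at 11, Job 2 at 12, Job 3 at 22, Job 4 at 24, Job 5 at 29, Job 6 at 34, Job 7 at 20. The latest is day 34.

34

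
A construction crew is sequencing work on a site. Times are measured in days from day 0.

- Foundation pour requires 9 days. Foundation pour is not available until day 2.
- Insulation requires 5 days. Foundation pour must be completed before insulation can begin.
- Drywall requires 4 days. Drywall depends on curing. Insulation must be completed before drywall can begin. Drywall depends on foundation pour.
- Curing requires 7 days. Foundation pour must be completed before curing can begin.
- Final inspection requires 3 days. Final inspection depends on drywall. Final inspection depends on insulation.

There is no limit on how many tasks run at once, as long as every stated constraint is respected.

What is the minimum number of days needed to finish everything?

Foundation pour cannot begin until its own release at day 2. It runs from day 2 to 2 + 9 = day 11.
After foundation pour (finishes day 11), insulation can start at day 11 and finishes at day 16.
Curing waits on foundation pour (finishes day 11), so it starts at day 11 and finishes at 11 + 7 = day 18.
Drywall cannot start until curing (finishes day 18); insulation (finishes day 16); foundation pour (finishes day 11). The controlling bound is day 18, so drywall finishes at 18 + 4 = day 22.
Final inspection has to wait for drywall (finishes day 22); insulation (finishes day 16). The latest of these is day 22, so final inspection runs day 22 to 22 + 3 = day 25.
All tasks are finished once the last one completes. Finish times: Foundation pour at 11, Curing at 18, Insulation at 16, Drywall at 22, Final inspection at 25. The latest is day 25.

25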